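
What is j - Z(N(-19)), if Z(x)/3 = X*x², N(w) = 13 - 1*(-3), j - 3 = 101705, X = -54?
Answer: 143180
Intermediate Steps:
j = 101708 (j = 3 + 101705 = 101708)
N(w) = 16 (N(w) = 13 + 3 = 16)
Z(x) = -162*x² (Z(x) = 3*(-54*x²) = -162*x²)
j - Z(N(-19)) = 101708 - (-162)*16² = 101708 - (-162)*256 = 101708 - 1*(-41472) = 101708 + 41472 = 143180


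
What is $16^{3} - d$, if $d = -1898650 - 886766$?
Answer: $2789512$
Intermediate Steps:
$d = -2785416$
$16^{3} - d = 16^{3} - -2785416 = 4096 + 2785416 = 2789512$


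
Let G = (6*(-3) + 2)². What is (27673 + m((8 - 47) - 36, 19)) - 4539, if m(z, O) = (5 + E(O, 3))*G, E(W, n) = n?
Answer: 25182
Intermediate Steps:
G = 256 (G = (-18 + 2)² = (-16)² = 256)
m(z, O) = 2048 (m(z, O) = (5 + 3)*256 = 8*256 = 2048)
(27673 + m((8 - 47) - 36, 19)) - 4539 = (27673 + 2048) - 4539 = 29721 - 4539 = 25182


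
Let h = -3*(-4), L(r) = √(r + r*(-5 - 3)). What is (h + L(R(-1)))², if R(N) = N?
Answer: (12 + √7)² ≈ 214.50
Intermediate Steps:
L(r) = √7*√(-r) (L(r) = √(r + r*(-8)) = √(r - 8*r) = √(-7*r) = √7*√(-r))
h = 12
(h + L(R(-1)))² = (12 + √7*√(-1*(-1)))² = (12 + √7*√1)² = (12 + √7*1)² = (12 + √7)²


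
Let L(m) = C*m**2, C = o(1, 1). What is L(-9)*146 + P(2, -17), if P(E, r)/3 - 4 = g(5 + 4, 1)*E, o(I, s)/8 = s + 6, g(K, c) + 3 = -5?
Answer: 662220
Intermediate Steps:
g(K, c) = -8 (g(K, c) = -3 - 5 = -8)
o(I, s) = 48 + 8*s (o(I, s) = 8*(s + 6) = 8*(6 + s) = 48 + 8*s)
C = 56 (C = 48 + 8*1 = 48 + 8 = 56)
P(E, r) = 12 - 24*E (P(E, r) = 12 + 3*(-8*E) = 12 - 24*E)
L(m) = 56*m**2
L(-9)*146 + P(2, -17) = (56*(-9)**2)*146 + (12 - 24*2) = (56*81)*146 + (12 - 48) = 4536*146 - 36 = 662256 - 36 = 662220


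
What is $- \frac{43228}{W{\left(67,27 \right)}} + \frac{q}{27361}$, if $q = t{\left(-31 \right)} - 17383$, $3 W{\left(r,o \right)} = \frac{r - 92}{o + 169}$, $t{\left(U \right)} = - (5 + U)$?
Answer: $\frac{695463215179}{684025} \approx 1.0167 \cdot 10^{6}$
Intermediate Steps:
$t{\left(U \right)} = -5 - U$
$W{\left(r,o \right)} = \frac{-92 + r}{3 \left(169 + o\right)}$ ($W{\left(r,o \right)} = \frac{\left(r - 92\right) \frac{1}{o + 169}}{3} = \frac{\left(r - 92\right) \frac{1}{169 + o}}{3} = \frac{\left(-92 + r\right) \frac{1}{169 + o}}{3} = \frac{\frac{1}{169 + o} \left(-92 + r\right)}{3} = \frac{-92 + r}{3 \left(169 + o\right)}$)
$q = -17357$ ($q = \left(-5 - -31\right) - 17383 = \left(-5 + 31\right) - 17383 = 26 - 17383 = -17357$)
$- \frac{43228}{W{\left(67,27 \right)}} + \frac{q}{27361} = - \frac{43228}{\frac{1}{3} \frac{1}{169 + 27} \left(-92 + 67\right)} - \frac{17357}{27361} = - \frac{43228}{\frac{1}{3} \cdot \frac{1}{196} \left(-25\right)} - \frac{17357}{27361} = - \frac{43228}{- \frac{25}{588}} - \frac{17357}{27361} = \left(-43228\right) \left(- \frac{588}{25}\right) - \frac{17357}{27361} = \frac{25418064}{25} - \frac{17357}{27361} = \frac{695463215179}{684025}$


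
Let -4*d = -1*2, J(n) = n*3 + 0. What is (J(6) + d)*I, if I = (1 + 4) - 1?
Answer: 74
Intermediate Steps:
J(n) = 3*n (J(n) = 3*n + 0 = 3*n)
d = ½ (d = -(-1)*2/4 = -¼*(-2) = ½ ≈ 0.50000)
I = 4 (I = 5 - 1 = 4)
(J(6) + d)*I = (3*6 + ½)*4 = (18 + ½)*4 = (37/2)*4 = 74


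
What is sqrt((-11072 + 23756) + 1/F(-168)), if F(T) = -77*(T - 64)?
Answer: sqrt(1011937439282)/8932 ≈ 112.62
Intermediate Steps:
F(T) = 4928 - 77*T (F(T) = -77*(-64 + T) = 4928 - 77*T)
sqrt((-11072 + 23756) + 1/F(-168)) = sqrt((-11072 + 23756) + 1/(4928 - 77*(-168))) = sqrt(12684 + 1/(4928 + 12936)) = sqrt(12684 + 1/17864) = sqrt(226586977/17864) = sqrt(1011937439282)/8932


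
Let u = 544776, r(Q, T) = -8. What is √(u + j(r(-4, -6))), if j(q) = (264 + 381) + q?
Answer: √545413 ≈ 738.52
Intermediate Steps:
j(q) = 645 + q
√(u + j(r(-4, -6))) = √(544776 + (645 - 8)) = √(544776 + 637) = √545413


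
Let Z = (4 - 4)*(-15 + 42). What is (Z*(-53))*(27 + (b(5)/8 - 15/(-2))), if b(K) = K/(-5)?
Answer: 0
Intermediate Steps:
b(K) = -K/5 (b(K) = K*(-⅕) = -K/5)
Z = 0 (Z = 0*27 = 0)
(Z*(-53))*(27 + (b(5)/8 - 15/(-2))) = (0*(-53))*(27 + (-⅕*5/8 - 15/(-2))) = 0*(27 + (-1*⅛ - 15*(-½))) = 0*(27 + (-⅛ + 15/2)) = 0*(27 + 59/8) = 0*(275/8) = 0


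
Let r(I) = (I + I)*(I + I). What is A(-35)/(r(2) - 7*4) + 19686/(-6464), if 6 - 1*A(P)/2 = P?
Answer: -95785/9696 ≈ -9.8788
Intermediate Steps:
A(P) = 12 - 2*P
r(I) = 4*I² (r(I) = (2*I)*(2*I) = 4*I²)
A(-35)/(r(2) - 7*4) + 19686/(-6464) = (12 - 2*(-35))/(4*2² - 7*4) + 19686/(-6464) = (12 + 70)/(4*4 - 28) + 19686*(-1/6464) = 82/(16 - 28) - 9843/3232 = 82/(-12) - 9843/3232 = 82*(-1/12) - 9843/3232 = -41/6 - 9843/3232 = -95785/9696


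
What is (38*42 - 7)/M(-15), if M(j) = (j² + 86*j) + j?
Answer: -1589/1080 ≈ -1.4713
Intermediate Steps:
M(j) = j² + 87*j
(38*42 - 7)/M(-15) = (38*42 - 7)/((-15*(87 - 15))) = (1596 - 7)/((-15*72)) = 1589/(-1080) = 1589*(-1/1080) = -1589/1080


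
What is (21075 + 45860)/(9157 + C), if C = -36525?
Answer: -6085/2488 ≈ -2.4457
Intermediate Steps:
(21075 + 45860)/(9157 + C) = (21075 + 45860)/(9157 - 36525) = 66935/(-27368) = 66935*(-1/27368) = -6085/2488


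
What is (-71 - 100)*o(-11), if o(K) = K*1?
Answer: 1881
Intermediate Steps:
o(K) = K
(-71 - 100)*o(-11) = (-71 - 100)*(-11) = -171*(-11) = 1881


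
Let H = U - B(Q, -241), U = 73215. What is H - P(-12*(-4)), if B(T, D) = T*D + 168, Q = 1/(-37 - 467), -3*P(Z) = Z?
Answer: 36823511/504 ≈ 73063.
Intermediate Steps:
P(Z) = -Z/3
Q = -1/504 (Q = 1/(-504) = -1/504 ≈ -0.0019841)
B(T, D) = 168 + D*T (B(T, D) = D*T + 168 = 168 + D*T)
H = 36815447/504 (H = 73215 - (168 - 241*(-1/504)) = 73215 - (168 + 241/504) = 73215 - 1*84913/504 = 73215 - 84913/504 = 36815447/504 ≈ 73047.)
H - P(-12*(-4)) = 36815447/504 - (-1)*(-12*(-4))/3 = 36815447/504 - (-1)*48/3 = 36815447/504 - 1*(-16) = 36815447/504 + 16 = 36823511/504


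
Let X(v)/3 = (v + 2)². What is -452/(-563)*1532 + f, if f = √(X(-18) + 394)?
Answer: 692464/563 + √1162 ≈ 1264.0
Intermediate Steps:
X(v) = 3*(2 + v)² (X(v) = 3*(v + 2)² = 3*(2 + v)²)
f = √1162 (f = √(3*(2 - 18)² + 394) = √(3*(-16)² + 394) = √(3*256 + 394) = √(768 + 394) = √1162 ≈ 34.088)
-452/(-563)*1532 + f = -452/(-563)*1532 + √1162 = -452*(-1/563)*1532 + √1162 = (452/563)*1532 + √1162 = 692464/563 + √1162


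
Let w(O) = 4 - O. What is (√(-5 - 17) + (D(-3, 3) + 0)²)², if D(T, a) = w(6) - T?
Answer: (1 + I*√22)² ≈ -21.0 + 9.3808*I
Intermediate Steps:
D(T, a) = -2 - T (D(T, a) = (4 - 1*6) - T = (4 - 6) - T = -2 - T)
(√(-5 - 17) + (D(-3, 3) + 0)²)² = (√(-5 - 17) + ((-2 - 1*(-3)) + 0)²)² = (√(-22) + ((-2 + 3) + 0)²)² = (I*√22 + (1 + 0)²)² = (I*√22 + 1²)² = (I*√22 + 1)² = (1 + I*√22)²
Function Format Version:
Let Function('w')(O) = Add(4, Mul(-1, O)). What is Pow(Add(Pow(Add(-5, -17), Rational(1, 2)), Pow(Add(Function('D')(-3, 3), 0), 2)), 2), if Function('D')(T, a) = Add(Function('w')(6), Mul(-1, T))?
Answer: Pow(Add(1, Mul(I, Pow(22, Rational(1, 2)))), 2) ≈ Add(-21.000, Mul(9.3808, I))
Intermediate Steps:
Function('D')(T, a) = Add(-2, Mul(-1, T)) (Function('D')(T, a) = Add(Add(4, Mul(-1, 6)), Mul(-1, T)) = Add(Add(4, -6), Mul(-1, T)) = Add(-2, Mul(-1, T)))
Pow(Add(Pow(Add(-5, -17), Rational(1, 2)), Pow(Add(Function('D')(-3, 3), 0), 2)), 2) = Pow(Add(Pow(Add(-5, -17), Rational(1, 2)), Pow(Add(Add(-2, Mul(-1, -3)), 0), 2)), 2) = Pow(Add(Pow(-22, Rational(1, 2)), Pow(Add(Add(-2, 3), 0), 2)), 2) = Pow(Add(Mul(I, Pow(22, Rational(1, 2))), Pow(Add(1, 0), 2)), 2) = Pow(Add(Mul(I, Pow(22, Rational(1, 2))), Pow(1, 2)), 2) = Pow(Add(Mul(I, Pow(22, Rational(1, 2))), 1), 2) = Pow(Add(1, Mul(I, Pow(22, Rational(1, 2)))), 2)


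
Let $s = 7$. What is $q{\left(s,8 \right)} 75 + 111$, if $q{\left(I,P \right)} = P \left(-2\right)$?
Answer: $-1089$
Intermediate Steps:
$q{\left(I,P \right)} = - 2 P$
$q{\left(s,8 \right)} 75 + 111 = \left(-2\right) 8 \cdot 75 + 111 = \left(-16\right) 75 + 111 = -1200 + 111 = -1089$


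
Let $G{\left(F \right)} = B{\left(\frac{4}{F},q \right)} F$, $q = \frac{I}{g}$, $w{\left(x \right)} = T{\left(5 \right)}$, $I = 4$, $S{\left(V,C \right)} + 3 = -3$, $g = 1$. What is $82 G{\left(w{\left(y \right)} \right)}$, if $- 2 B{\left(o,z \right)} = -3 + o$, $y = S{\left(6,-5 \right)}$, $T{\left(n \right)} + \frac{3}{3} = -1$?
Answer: $-410$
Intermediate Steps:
$T{\left(n \right)} = -2$ ($T{\left(n \right)} = -1 - 1 = -2$)
$S{\left(V,C \right)} = -6$ ($S{\left(V,C \right)} = -3 - 3 = -6$)
$y = -6$
$w{\left(x \right)} = -2$
$q = 4$ ($q = \frac{4}{1} = 4 \cdot 1 = 4$)
$B{\left(o,z \right)} = \frac{3}{2} - \frac{o}{2}$ ($B{\left(o,z \right)} = - \frac{-3 + o}{2} = \frac{3}{2} - \frac{o}{2}$)
$G{\left(F \right)} = F \left(\frac{3}{2} - \frac{2}{F}\right)$ ($G{\left(F \right)} = \left(\frac{3}{2} - \frac{4 \frac{1}{F}}{2}\right) F = \left(\frac{3}{2} - \frac{2}{F}\right) F = F \left(\frac{3}{2} - \frac{2}{F}\right)$)
$82 G{\left(w{\left(y \right)} \right)} = 82 \left(-2 + \frac{3}{2} \left(-2\right)\right) = 82 \left(-2 - 3\right) = 82 \left(-5\right) = -410$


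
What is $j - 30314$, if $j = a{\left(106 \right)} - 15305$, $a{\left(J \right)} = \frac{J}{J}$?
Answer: $-45618$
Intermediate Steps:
$a{\left(J \right)} = 1$
$j = -15304$ ($j = 1 - 15305 = -15304$)
$j - 30314 = -15304 - 30314 = -45618$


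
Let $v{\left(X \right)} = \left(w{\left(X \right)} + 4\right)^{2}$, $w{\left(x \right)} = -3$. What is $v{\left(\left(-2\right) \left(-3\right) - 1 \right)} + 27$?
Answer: $28$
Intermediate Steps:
$v{\left(X \right)} = 1$ ($v{\left(X \right)} = \left(-3 + 4\right)^{2} = 1^{2} = 1$)
$v{\left(\left(-2\right) \left(-3\right) - 1 \right)} + 27 = 1 + 27 = 28$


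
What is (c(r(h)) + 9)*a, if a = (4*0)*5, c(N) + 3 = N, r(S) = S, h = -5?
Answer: 0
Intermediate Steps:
c(N) = -3 + N
a = 0 (a = 0*5 = 0)
(c(r(h)) + 9)*a = ((-3 - 5) + 9)*0 = (-8 + 9)*0 = 1*0 = 0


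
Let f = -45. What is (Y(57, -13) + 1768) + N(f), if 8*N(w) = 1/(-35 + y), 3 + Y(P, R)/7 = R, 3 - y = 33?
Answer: 861119/520 ≈ 1656.0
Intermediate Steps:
y = -30 (y = 3 - 1*33 = 3 - 33 = -30)
Y(P, R) = -21 + 7*R
N(w) = -1/520 (N(w) = 1/(8*(-35 - 30)) = (1/8)/(-65) = (1/8)*(-1/65) = -1/520)
(Y(57, -13) + 1768) + N(f) = ((-21 + 7*(-13)) + 1768) - 1/520 = ((-21 - 91) + 1768) - 1/520 = (-112 + 1768) - 1/520 = 1656 - 1/520 = 861119/520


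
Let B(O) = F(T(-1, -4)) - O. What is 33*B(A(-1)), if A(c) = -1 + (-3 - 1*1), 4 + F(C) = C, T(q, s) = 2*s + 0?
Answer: -231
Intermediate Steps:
T(q, s) = 2*s
F(C) = -4 + C
A(c) = -5 (A(c) = -1 + (-3 - 1) = -1 - 4 = -5)
B(O) = -12 - O (B(O) = (-4 + 2*(-4)) - O = (-4 - 8) - O = -12 - O)
33*B(A(-1)) = 33*(-12 - 1*(-5)) = 33*(-12 + 5) = 33*(-7) = -231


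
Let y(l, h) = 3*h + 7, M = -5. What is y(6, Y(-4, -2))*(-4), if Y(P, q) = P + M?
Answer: 80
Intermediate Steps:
Y(P, q) = -5 + P (Y(P, q) = P - 5 = -5 + P)
y(l, h) = 7 + 3*h
y(6, Y(-4, -2))*(-4) = (7 + 3*(-5 - 4))*(-4) = (7 + 3*(-9))*(-4) = (7 - 27)*(-4) = -20*(-4) = 80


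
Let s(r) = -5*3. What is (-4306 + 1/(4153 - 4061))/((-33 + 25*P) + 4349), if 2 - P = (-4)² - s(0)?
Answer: -56593/47196 ≈ -1.1991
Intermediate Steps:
s(r) = -15
P = -29 (P = 2 - ((-4)² - 1*(-15)) = 2 - (16 + 15) = 2 - 1*31 = 2 - 31 = -29)
(-4306 + 1/(4153 - 4061))/((-33 + 25*P) + 4349) = (-4306 + 1/(4153 - 4061))/((-33 + 25*(-29)) + 4349) = (-4306 + 1/92)/((-33 - 725) + 4349) = (-4306 + 1/92)/(-758 + 4349) = -396151/92/3591 = -396151/92*1/3591 = -56593/47196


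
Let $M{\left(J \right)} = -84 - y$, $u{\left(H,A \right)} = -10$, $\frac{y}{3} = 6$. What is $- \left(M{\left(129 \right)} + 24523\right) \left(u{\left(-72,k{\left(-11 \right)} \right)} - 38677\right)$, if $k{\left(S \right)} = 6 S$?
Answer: $944775227$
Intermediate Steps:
$y = 18$ ($y = 3 \cdot 6 = 18$)
$M{\left(J \right)} = -102$ ($M{\left(J \right)} = -84 - 18 = -102$)
$- \left(M{\left(129 \right)} + 24523\right) \left(u{\left(-72,k{\left(-11 \right)} \right)} - 38677\right) = - \left(-102 + 24523\right) \left(-10 - 38677\right) = - 24421 \left(-38687\right) = \left(-1\right) \left(-944775227\right) = 944775227$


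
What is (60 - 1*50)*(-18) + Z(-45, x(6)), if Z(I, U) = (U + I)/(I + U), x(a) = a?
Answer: -179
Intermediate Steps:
Z(I, U) = 1 (Z(I, U) = (I + U)/(I + U) = 1)
(60 - 1*50)*(-18) + Z(-45, x(6)) = (60 - 1*50)*(-18) + 1 = (60 - 50)*(-18) + 1 = 10*(-18) + 1 = -180 + 1 = -179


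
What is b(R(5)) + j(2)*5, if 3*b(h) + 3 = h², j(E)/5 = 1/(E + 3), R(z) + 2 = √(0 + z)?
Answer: 7 - 4*√5/3 ≈ 4.0186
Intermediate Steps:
R(z) = -2 + √z (R(z) = -2 + √(0 + z) = -2 + √z)
j(E) = 5/(3 + E) (j(E) = 5/(E + 3) = 5/(3 + E))
b(h) = -1 + h²/3
b(R(5)) + j(2)*5 = (-1 + (-2 + √5)²/3) + (5/(3 + 2))*5 = (-1 + (-2 + √5)²/3) + (5/5)*5 = (-1 + (-2 + √5)²/3) + (5*(⅕))*5 = (-1 + (-2 + √5)²/3) + 1*5 = (-1 + (-2 + √5)²/3) + 5 = 4 + (-2 + √5)²/3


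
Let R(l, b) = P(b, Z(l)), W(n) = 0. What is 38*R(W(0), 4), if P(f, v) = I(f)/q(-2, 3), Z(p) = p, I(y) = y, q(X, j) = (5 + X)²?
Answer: 152/9 ≈ 16.889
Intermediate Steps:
P(f, v) = f/9 (P(f, v) = f/((5 - 2)²) = f/(3²) = f/9)
R(l, b) = b/9
38*R(W(0), 4) = 38*((⅑)*4) = 38*(4/9) = 152/9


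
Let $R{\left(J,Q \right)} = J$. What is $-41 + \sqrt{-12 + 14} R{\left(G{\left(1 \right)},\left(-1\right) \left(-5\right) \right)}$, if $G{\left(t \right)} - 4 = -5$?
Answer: $-41 - \sqrt{2} \approx -42.414$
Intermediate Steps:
$G{\left(t \right)} = -1$ ($G{\left(t \right)} = 4 - 5 = -1$)
$-41 + \sqrt{-12 + 14} R{\left(G{\left(1 \right)},\left(-1\right) \left(-5\right) \right)} = -41 + \sqrt{-12 + 14} \left(-1\right) = -41 + \sqrt{2} \left(-1\right) = -41 - \sqrt{2}$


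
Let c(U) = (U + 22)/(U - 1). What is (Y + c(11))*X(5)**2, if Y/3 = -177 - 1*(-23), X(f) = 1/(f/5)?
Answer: -4587/10 ≈ -458.70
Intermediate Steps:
X(f) = 5/f (X(f) = 1/(f*(1/5)) = 1/(f/5) = 5/f)
Y = -462 (Y = 3*(-177 - 1*(-23)) = 3*(-177 + 23) = 3*(-154) = -462)
c(U) = (22 + U)/(-1 + U)
(Y + c(11))*X(5)**2 = (-462 + (22 + 11)/(-1 + 11))*(5/5)**2 = (-462 + 33/10)*(5*(1/5))**2 = (-462 + (1/10)*33)*1**2 = (-462 + 33/10)*1 = -4587/10*1 = -4587/10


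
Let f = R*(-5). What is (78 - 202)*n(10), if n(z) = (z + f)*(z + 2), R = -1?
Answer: -22320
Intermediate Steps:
f = 5 (f = -1*(-5) = 5)
n(z) = (2 + z)*(5 + z) (n(z) = (z + 5)*(z + 2) = (5 + z)*(2 + z) = (2 + z)*(5 + z))
(78 - 202)*n(10) = (78 - 202)*(10 + 10² + 7*10) = -124*(10 + 100 + 70) = -124*180 = -22320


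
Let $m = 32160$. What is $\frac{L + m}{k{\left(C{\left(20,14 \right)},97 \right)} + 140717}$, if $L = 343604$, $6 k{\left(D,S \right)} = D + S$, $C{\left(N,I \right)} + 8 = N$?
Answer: $\frac{2254584}{844411} \approx 2.67$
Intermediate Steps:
$C{\left(N,I \right)} = -8 + N$
$k{\left(D,S \right)} = \frac{D}{6} + \frac{S}{6}$ ($k{\left(D,S \right)} = \frac{D + S}{6} = \frac{D}{6} + \frac{S}{6}$)
$\frac{L + m}{k{\left(C{\left(20,14 \right)},97 \right)} + 140717} = \frac{343604 + 32160}{\left(\frac{-8 + 20}{6} + \frac{1}{6} \cdot 97\right) + 140717} = \frac{375764}{\left(\frac{1}{6} \cdot 12 + \frac{97}{6}\right) + 140717} = \frac{375764}{\left(2 + \frac{97}{6}\right) + 140717} = \frac{375764}{\frac{109}{6} + 140717} = \frac{375764}{\frac{844411}{6}} = 375764 \cdot \frac{6}{844411} = \frac{2254584}{844411}$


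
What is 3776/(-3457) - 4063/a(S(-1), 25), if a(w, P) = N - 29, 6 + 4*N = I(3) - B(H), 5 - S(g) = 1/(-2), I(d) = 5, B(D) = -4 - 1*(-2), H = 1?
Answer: 55748924/397555 ≈ 140.23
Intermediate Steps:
B(D) = -2 (B(D) = -4 + 2 = -2)
S(g) = 11/2 (S(g) = 5 - 1/(-2) = 5 - 1*(-1/2) = 5 + 1/2 = 11/2)
N = 1/4 (N = -3/2 + (5 - 1*(-2))/4 = -3/2 + (5 + 2)/4 = -3/2 + (1/4)*7 = -3/2 + 7/4 = 1/4 ≈ 0.25000)
a(w, P) = -115/4 (a(w, P) = 1/4 - 29 = -115/4)
3776/(-3457) - 4063/a(S(-1), 25) = 3776/(-3457) - 4063/(-115/4) = 3776*(-1/3457) - 4063*(-4/115) = -3776/3457 + 16252/115 = 55748924/397555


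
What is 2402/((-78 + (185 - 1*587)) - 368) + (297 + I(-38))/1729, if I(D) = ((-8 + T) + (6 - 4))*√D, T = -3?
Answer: -1950601/733096 - 9*I*√38/1729 ≈ -2.6608 - 0.032088*I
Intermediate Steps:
I(D) = -9*√D (I(D) = ((-8 - 3) + (6 - 4))*√D = (-11 + 2)*√D = -9*√D)
2402/((-78 + (185 - 1*587)) - 368) + (297 + I(-38))/1729 = 2402/((-78 + (185 - 1*587)) - 368) + (297 - 9*I*√38)/1729 = 2402/((-78 + (185 - 587)) - 368) + (297 - 9*I*√38)*(1/1729) = 2402/((-78 - 402) - 368) + (297 - 9*I*√38)*(1/1729) = 2402/(-480 - 368) + (297/1729 - 9*I*√38/1729) = 2402/(-848) + (297/1729 - 9*I*√38/1729) = 2402*(-1/848) + (297/1729 - 9*I*√38/1729) = -1201/424 + (297/1729 - 9*I*√38/1729) = -1950601/733096 - 9*I*√38/1729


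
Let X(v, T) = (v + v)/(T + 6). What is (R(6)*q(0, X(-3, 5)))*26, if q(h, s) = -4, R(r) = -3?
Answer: 312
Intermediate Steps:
X(v, T) = 2*v/(6 + T) (X(v, T) = (2*v)/(6 + T) = 2*v/(6 + T))
(R(6)*q(0, X(-3, 5)))*26 = -3*(-4)*26 = 12*26 = 312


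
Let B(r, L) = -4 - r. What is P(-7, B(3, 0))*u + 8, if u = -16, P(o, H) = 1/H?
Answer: 72/7 ≈ 10.286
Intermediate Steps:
P(-7, B(3, 0))*u + 8 = -16/(-4 - 1*3) + 8 = -16/(-4 - 3) + 8 = -16/(-7) + 8 = -1/7*(-16) + 8 = 16/7 + 8 = 72/7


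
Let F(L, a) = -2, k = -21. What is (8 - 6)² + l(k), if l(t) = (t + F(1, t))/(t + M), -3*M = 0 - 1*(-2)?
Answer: 329/65 ≈ 5.0615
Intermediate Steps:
M = -⅔ (M = -(0 - 1*(-2))/3 = -(0 + 2)/3 = -⅓*2 = -⅔ ≈ -0.66667)
l(t) = (-2 + t)/(-⅔ + t) (l(t) = (t - 2)/(t - ⅔) = (-2 + t)/(-⅔ + t))
(8 - 6)² + l(k) = (8 - 6)² + 3*(-2 - 21)/(-2 + 3*(-21)) = 2² + 3*(-23)/(-2 - 63) = 4 + 3*(-23)/(-65) = 4 + 3*(-1/65)*(-23) = 4 + 69/65 = 329/65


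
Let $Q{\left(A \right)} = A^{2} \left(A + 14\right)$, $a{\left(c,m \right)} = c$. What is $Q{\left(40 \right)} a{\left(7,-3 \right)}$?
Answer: $604800$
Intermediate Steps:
$Q{\left(A \right)} = A^{2} \left(14 + A\right)$
$Q{\left(40 \right)} a{\left(7,-3 \right)} = 40^{2} \left(14 + 40\right) 7 = 1600 \cdot 54 \cdot 7 = 86400 \cdot 7 = 604800$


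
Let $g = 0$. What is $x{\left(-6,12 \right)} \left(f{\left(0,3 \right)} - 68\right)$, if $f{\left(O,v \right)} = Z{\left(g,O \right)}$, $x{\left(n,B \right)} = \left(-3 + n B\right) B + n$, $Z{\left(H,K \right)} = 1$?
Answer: $60702$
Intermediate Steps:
$x{\left(n,B \right)} = n + B \left(-3 + B n\right)$ ($x{\left(n,B \right)} = \left(-3 + B n\right) B + n = B \left(-3 + B n\right) + n = n + B \left(-3 + B n\right)$)
$f{\left(O,v \right)} = 1$
$x{\left(-6,12 \right)} \left(f{\left(0,3 \right)} - 68\right) = \left(-6 - 36 - 6 \cdot 12^{2}\right) \left(1 - 68\right) = \left(-6 - 36 - 864\right) \left(-67\right) = \left(-906\right) \left(-67\right) = 60702$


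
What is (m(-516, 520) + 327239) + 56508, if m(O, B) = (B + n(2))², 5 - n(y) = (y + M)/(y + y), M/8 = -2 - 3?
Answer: 2677749/4 ≈ 6.6944e+5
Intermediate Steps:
M = -40 (M = 8*(-2 - 3) = 8*(-5) = -40)
n(y) = 5 - (-40 + y)/(2*y) (n(y) = 5 - (y - 40)/(y + y) = 5 - (-40 + y)/(2*y))
m(O, B) = (29/2 + B)² (m(O, B) = (B + (9/2 + 20/2))² = (B + (9/2 + 20*(½)))² = (B + (9/2 + 10))² = (B + 29/2)² = (29/2 + B)²)
(m(-516, 520) + 327239) + 56508 = ((29 + 2*520)²/4 + 327239) + 56508 = ((29 + 1040)²/4 + 327239) + 56508 = ((¼)*1069² + 327239) + 56508 = ((¼)*1142761 + 327239) + 56508 = (1142761/4 + 327239) + 56508 = 2451717/4 + 56508 = 2677749/4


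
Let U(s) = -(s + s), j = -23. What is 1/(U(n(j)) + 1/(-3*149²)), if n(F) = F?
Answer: 66603/3063737 ≈ 0.021739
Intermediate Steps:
U(s) = -2*s
1/(U(n(j)) + 1/(-3*149²)) = 1/(-2*(-23) + 1/(-3*149²)) = 1/(46 + 1/(-3*22201)) = 1/(46 + 1/(-66603)) = 1/(46 - 1/66603) = 1/(3063737/66603) = 66603/3063737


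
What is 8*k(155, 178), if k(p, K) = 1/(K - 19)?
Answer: 8/159 ≈ 0.050314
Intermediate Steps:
k(p, K) = 1/(-19 + K)
8*k(155, 178) = 8/(-19 + 178) = 8/159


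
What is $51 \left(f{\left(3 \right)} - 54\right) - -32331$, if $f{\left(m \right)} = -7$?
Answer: $29220$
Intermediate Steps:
$51 \left(f{\left(3 \right)} - 54\right) - -32331 = 51 \left(-7 - 54\right) - -32331 = 51 \left(-7 - 54\right) + 32331 = 51 \left(-61\right) + 32331 = -3111 + 32331 = 29220$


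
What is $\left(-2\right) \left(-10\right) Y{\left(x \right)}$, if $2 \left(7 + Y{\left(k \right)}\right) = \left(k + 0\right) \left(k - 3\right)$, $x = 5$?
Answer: $-40$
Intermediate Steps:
$Y{\left(k \right)} = -7 + \frac{k \left(-3 + k\right)}{2}$ ($Y{\left(k \right)} = -7 + \frac{\left(k + 0\right) \left(k - 3\right)}{2} = -7 + \frac{k \left(-3 + k\right)}{2}$)
$\left(-2\right) \left(-10\right) Y{\left(x \right)} = \left(-2\right) \left(-10\right) \left(-7 + \frac{5^{2}}{2} - \frac{15}{2}\right) = 20 \left(-7 + \frac{1}{2} \cdot 25 - \frac{15}{2}\right) = 20 \left(-7 + \frac{25}{2} - \frac{15}{2}\right) = 20 \left(-2\right) = -40$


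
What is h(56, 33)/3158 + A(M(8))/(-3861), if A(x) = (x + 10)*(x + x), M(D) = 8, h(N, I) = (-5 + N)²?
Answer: 1014773/1354782 ≈ 0.74903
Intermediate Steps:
A(x) = 2*x*(10 + x) (A(x) = (10 + x)*(2*x) = 2*x*(10 + x))
h(56, 33)/3158 + A(M(8))/(-3861) = (-5 + 56)²/3158 + (2*8*(10 + 8))/(-3861) = 51²*(1/3158) + (2*8*18)*(-1/3861) = 2601*(1/3158) + 288*(-1/3861) = 2601/3158 - 32/429 = 1014773/1354782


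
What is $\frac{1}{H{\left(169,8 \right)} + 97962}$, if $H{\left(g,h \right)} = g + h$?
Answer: $\frac{1}{98139} \approx 1.019 \cdot 10^{-5}$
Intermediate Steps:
$\frac{1}{H{\left(169,8 \right)} + 97962} = \frac{1}{\left(169 + 8\right) + 97962} = \frac{1}{177 + 97962} = \frac{1}{98139}$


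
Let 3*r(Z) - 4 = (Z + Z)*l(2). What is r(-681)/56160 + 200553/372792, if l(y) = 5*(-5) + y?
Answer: 14573315/20130768 ≈ 0.72393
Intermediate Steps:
l(y) = -25 + y
r(Z) = 4/3 - 46*Z/3 (r(Z) = 4/3 + ((Z + Z)*(-25 + 2))/3 = 4/3 + ((2*Z)*(-23))/3 = 4/3 + (-46*Z)/3 = 4/3 - 46*Z/3)
r(-681)/56160 + 200553/372792 = (4/3 - 46/3*(-681))/56160 + 200553/372792 = (4/3 + 10442)*(1/56160) + 200553*(1/372792) = (31330/3)*(1/56160) + 66851/124264 = 241/1296 + 66851/124264 = 14573315/20130768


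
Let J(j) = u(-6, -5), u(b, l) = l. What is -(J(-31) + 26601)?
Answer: -26596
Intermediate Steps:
J(j) = -5
-(J(-31) + 26601) = -(-5 + 26601) = -1*26596 = -26596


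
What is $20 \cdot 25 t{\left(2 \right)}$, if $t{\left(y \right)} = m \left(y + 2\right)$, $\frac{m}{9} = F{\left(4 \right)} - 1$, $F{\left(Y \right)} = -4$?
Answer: $-90000$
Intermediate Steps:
$m = -45$ ($m = 9 \left(-4 - 1\right) = 9 \left(-5\right) = -45$)
$t{\left(y \right)} = -90 - 45 y$ ($t{\left(y \right)} = - 45 \left(y + 2\right) = - 45 \left(2 + y\right) = -90 - 45 y$)
$20 \cdot 25 t{\left(2 \right)} = 20 \cdot 25 \left(-90 - 90\right) = 500 \left(-90 - 90\right) = 500 \left(-180\right) = -90000$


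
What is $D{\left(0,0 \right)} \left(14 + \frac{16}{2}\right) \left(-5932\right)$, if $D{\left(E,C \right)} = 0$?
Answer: $0$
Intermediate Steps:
$D{\left(0,0 \right)} \left(14 + \frac{16}{2}\right) \left(-5932\right) = 0 \left(14 + \frac{16}{2}\right) \left(-5932\right) = 0 \left(14 + 16 \cdot \frac{1}{2}\right) \left(-5932\right) = 0 \left(14 + 8\right) \left(-5932\right) = 0 \cdot 22 \left(-5932\right) = 0 \left(-5932\right) = 0$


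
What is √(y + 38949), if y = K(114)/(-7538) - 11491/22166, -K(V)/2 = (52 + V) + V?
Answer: √271843086446424482738/83543654 ≈ 197.35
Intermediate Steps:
K(V) = -104 - 4*V (K(V) = -2*((52 + V) + V) = -2*(52 + 2*V) = -104 - 4*V)
y = -37103099/83543654 (y = (-104 - 4*114)/(-7538) - 11491/22166 = (-104 - 456)*(-1/7538) - 11491*1/22166 = -560*(-1/7538) - 11491/22166 = 280/3769 - 11491/22166 = -37103099/83543654 ≈ -0.44412)
√(y + 38949) = √(-37103099/83543654 + 38949) = √(3253904676547/83543654) = √271843086446424482738/83543654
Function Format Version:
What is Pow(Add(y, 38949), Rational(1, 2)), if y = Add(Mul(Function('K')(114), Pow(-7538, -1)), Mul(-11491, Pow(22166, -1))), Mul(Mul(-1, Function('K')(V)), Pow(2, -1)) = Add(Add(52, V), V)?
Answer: Mul(Rational(1, 83543654), Pow(271843086446424482738, Rational(1, 2))) ≈ 197.35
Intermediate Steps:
Function('K')(V) = Add(-104, Mul(-4, V)) (Function('K')(V) = Mul(-2, Add(Add(52, V), V)) = Mul(-2, Add(52, Mul(2, V))) = Add(-104, Mul(-4, V)))
y = Rational(-37103099, 83543654) (y = Add(Mul(Add(-104, Mul(-4, 114)), Pow(-7538, -1)), Mul(-11491, Pow(22166, -1))) = Add(Mul(Add(-104, -456), Rational(-1, 7538)), Mul(-11491, Rational(1, 22166))) = Add(Mul(-560, Rational(-1, 7538)), Rational(-11491, 22166)) = Add(Rational(280, 3769), Rational(-11491, 22166)) = Rational(-37103099, 83543654) ≈ -0.44412)
Pow(Add(y, 38949), Rational(1, 2)) = Pow(Add(Rational(-37103099, 83543654), 38949), Rational(1, 2)) = Pow(Rational(3253904676547, 83543654), Rational(1, 2)) = Mul(Rational(1, 83543654), Pow(271843086446424482738, Rational(1, 2)))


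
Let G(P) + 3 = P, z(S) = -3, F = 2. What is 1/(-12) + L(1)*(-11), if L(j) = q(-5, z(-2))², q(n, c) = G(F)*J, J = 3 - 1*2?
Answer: -133/12 ≈ -11.083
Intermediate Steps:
G(P) = -3 + P
J = 1 (J = 3 - 2 = 1)
q(n, c) = -1 (q(n, c) = (-3 + 2)*1 = -1*1 = -1)
L(j) = 1 (L(j) = (-1)² = 1)
1/(-12) + L(1)*(-11) = 1/(-12) + 1*(-11) = -1/12 - 11 = -133/12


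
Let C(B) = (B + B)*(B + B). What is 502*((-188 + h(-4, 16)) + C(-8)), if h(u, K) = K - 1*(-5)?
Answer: 44678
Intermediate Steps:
h(u, K) = 5 + K (h(u, K) = K + 5 = 5 + K)
C(B) = 4*B**2 (C(B) = (2*B)*(2*B) = 4*B**2)
502*((-188 + h(-4, 16)) + C(-8)) = 502*((-188 + (5 + 16)) + 4*(-8)**2) = 502*((-188 + 21) + 4*64) = 502*(-167 + 256) = 502*89 = 44678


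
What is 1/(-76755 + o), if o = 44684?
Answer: -1/32071 ≈ -3.1181e-5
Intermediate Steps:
1/(-76755 + o) = 1/(-76755 + 44684) = 1/(-32071) = -1/32071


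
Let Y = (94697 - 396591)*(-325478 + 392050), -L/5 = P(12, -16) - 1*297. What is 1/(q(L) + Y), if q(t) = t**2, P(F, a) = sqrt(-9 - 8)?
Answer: I/(2*(-10047741284*I + 7425*sqrt(17))) ≈ -4.9762e-11 + 1.5162e-16*I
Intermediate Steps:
P(F, a) = I*sqrt(17) (P(F, a) = sqrt(-17) = I*sqrt(17))
L = 1485 - 5*I*sqrt(17) (L = -5*(I*sqrt(17) - 1*297) = -5*(I*sqrt(17) - 297) = -5*(-297 + I*sqrt(17)) = 1485 - 5*I*sqrt(17) ≈ 1485.0 - 20.616*I)
Y = -20097687368 (Y = -301894*66572 = -20097687368)
1/(q(L) + Y) = 1/((1485 - 5*I*sqrt(17))**2 - 20097687368) = 1/(-20097687368 + (1485 - 5*I*sqrt(17))**2)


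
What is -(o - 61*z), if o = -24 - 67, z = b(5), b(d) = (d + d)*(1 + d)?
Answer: 3751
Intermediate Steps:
b(d) = 2*d*(1 + d) (b(d) = (2*d)*(1 + d) = 2*d*(1 + d))
z = 60 (z = 2*5*(1 + 5) = 2*5*6 = 60)
o = -91
-(o - 61*z) = -(-91 - 61*60) = -(-91 - 3660) = -1*(-3751) = 3751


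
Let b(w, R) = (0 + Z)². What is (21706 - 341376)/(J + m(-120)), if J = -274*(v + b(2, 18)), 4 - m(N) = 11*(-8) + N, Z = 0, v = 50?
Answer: 159835/6744 ≈ 23.700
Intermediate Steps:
m(N) = 92 - N (m(N) = 4 - (11*(-8) + N) = 4 - (-88 + N) = 4 + (88 - N) = 92 - N)
b(w, R) = 0 (b(w, R) = (0 + 0)² = 0² = 0)
J = -13700 (J = -274*(50 + 0) = -274*50 = -13700)
(21706 - 341376)/(J + m(-120)) = (21706 - 341376)/(-13700 + (92 - 1*(-120))) = -319670/(-13700 + (92 + 120)) = -319670/(-13700 + 212) = -319670/(-13488) = -319670*(-1/13488) = 159835/6744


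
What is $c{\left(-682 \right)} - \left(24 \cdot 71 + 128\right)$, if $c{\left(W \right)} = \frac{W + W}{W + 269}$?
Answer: $- \frac{755252}{413} \approx -1828.7$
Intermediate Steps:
$c{\left(W \right)} = \frac{2 W}{269 + W}$
$c{\left(-682 \right)} - \left(24 \cdot 71 + 128\right) = 2 \left(-682\right) \frac{1}{269 - 682} - \left(24 \cdot 71 + 128\right) = 2 \left(-682\right) \frac{1}{-413} - \left(1704 + 128\right) = 2 \left(-682\right) \left(- \frac{1}{413}\right) - 1832 = \frac{1364}{413} - 1832 = - \frac{755252}{413}$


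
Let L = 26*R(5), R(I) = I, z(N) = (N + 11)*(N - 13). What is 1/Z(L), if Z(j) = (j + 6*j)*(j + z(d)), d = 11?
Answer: 1/78260 ≈ 1.2778e-5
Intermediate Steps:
z(N) = (-13 + N)*(11 + N) (z(N) = (11 + N)*(-13 + N) = (-13 + N)*(11 + N))
L = 130 (L = 26*5 = 130)
Z(j) = 7*j*(-44 + j) (Z(j) = (j + 6*j)*(j + (-143 + 11**2 - 2*11)) = (7*j)*(j + (-143 + 121 - 22)) = (7*j)*(j - 44) = (7*j)*(-44 + j) = 7*j*(-44 + j))
1/Z(L) = 1/(7*130*(-44 + 130)) = 1/(7*130*86) = 1/78260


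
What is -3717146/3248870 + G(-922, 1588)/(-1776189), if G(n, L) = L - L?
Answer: -1858573/1624435 ≈ -1.1441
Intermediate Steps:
G(n, L) = 0
-3717146/3248870 + G(-922, 1588)/(-1776189) = -3717146/3248870 + 0/(-1776189) = -3717146*1/3248870 + 0*(-1/1776189) = -1858573/1624435 + 0 = -1858573/1624435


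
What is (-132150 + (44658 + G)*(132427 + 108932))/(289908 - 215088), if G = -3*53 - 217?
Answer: 890643924/6235 ≈ 1.4285e+5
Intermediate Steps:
G = -376 (G = -159 - 217 = -376)
(-132150 + (44658 + G)*(132427 + 108932))/(289908 - 215088) = (-132150 + (44658 - 376)*(132427 + 108932))/(289908 - 215088) = (-132150 + 44282*241359)/74820 = (-132150 + 10687859238)*(1/74820) = 10687727088*(1/74820) = 890643924/6235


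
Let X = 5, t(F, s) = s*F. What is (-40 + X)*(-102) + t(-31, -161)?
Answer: 8561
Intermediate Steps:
t(F, s) = F*s
(-40 + X)*(-102) + t(-31, -161) = (-40 + 5)*(-102) - 31*(-161) = -35*(-102) + 4991 = 3570 + 4991 = 8561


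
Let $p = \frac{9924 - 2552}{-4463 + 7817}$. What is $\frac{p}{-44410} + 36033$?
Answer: $\frac{1341789105062}{37237785} \approx 36033.0$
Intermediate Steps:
$p = \frac{3686}{1677}$ ($p = \frac{7372}{3354} = 7372 \cdot \frac{1}{3354} = \frac{3686}{1677} \approx 2.198$)
$\frac{p}{-44410} + 36033 = \frac{3686}{1677 \left(-44410\right)} + 36033 = \frac{3686}{1677} \left(- \frac{1}{44410}\right) + 36033 = - \frac{1843}{37237785} + 36033 = \frac{1341789105062}{37237785}$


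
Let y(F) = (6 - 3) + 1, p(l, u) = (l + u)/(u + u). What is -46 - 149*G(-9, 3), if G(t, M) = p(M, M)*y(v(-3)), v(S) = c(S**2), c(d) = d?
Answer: -642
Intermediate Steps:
p(l, u) = (l + u)/(2*u) (p(l, u) = (l + u)/((2*u)) = (l + u)*(1/(2*u)) = (l + u)/(2*u))
v(S) = S**2
y(F) = 4 (y(F) = 3 + 1 = 4)
G(t, M) = 4 (G(t, M) = ((M + M)/(2*M))*4 = ((2*M)/(2*M))*4 = 1*4 = 4)
-46 - 149*G(-9, 3) = -46 - 149*4 = -46 - 596 = -642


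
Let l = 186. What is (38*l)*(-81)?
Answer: -572508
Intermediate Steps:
(38*l)*(-81) = (38*186)*(-81) = 7068*(-81) = -572508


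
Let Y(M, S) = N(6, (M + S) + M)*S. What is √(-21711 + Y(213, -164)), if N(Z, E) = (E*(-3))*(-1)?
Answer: 3*I*√16735 ≈ 388.09*I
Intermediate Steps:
N(Z, E) = 3*E (N(Z, E) = -3*E*(-1) = 3*E)
Y(M, S) = S*(3*S + 6*M) (Y(M, S) = (3*((M + S) + M))*S = (3*(S + 2*M))*S = (3*S + 6*M)*S = S*(3*S + 6*M))
√(-21711 + Y(213, -164)) = √(-21711 + 3*(-164)*(-164 + 2*213)) = √(-21711 + 3*(-164)*(-164 + 426)) = √(-21711 + 3*(-164)*262) = √(-21711 - 128904) = √(-150615) = 3*I*√16735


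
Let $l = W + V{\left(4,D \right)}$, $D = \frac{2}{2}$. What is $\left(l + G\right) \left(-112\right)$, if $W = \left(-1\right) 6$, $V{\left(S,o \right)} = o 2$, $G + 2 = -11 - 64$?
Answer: $9072$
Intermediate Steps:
$D = 1$ ($D = 2 \cdot \frac{1}{2} = 1$)
$G = -77$ ($G = -2 - 75 = -77$)
$V{\left(S,o \right)} = 2 o$
$W = -6$
$l = -4$ ($l = -6 + 2 \cdot 1 = -6 + 2 = -4$)
$\left(l + G\right) \left(-112\right) = \left(-4 - 77\right) \left(-112\right) = \left(-81\right) \left(-112\right) = 9072$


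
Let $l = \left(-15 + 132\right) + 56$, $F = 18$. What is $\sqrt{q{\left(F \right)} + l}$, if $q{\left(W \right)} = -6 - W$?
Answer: $\sqrt{149} \approx 12.207$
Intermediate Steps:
$l = 173$ ($l = 117 + 56 = 173$)
$\sqrt{q{\left(F \right)} + l} = \sqrt{\left(-6 - 18\right) + 173} = \sqrt{-24 + 173} = \sqrt{149}$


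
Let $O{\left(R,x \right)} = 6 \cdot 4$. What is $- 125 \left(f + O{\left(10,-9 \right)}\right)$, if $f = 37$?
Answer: $-7625$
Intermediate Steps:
$O{\left(R,x \right)} = 24$
$- 125 \left(f + O{\left(10,-9 \right)}\right) = - 125 \left(37 + 24\right) = \left(-125\right) 61 = -7625$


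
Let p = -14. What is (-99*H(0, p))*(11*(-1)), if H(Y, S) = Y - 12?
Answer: -13068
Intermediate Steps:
H(Y, S) = -12 + Y
(-99*H(0, p))*(11*(-1)) = (-99*(-12 + 0))*(11*(-1)) = -99*(-12)*(-11) = 1188*(-11) = -13068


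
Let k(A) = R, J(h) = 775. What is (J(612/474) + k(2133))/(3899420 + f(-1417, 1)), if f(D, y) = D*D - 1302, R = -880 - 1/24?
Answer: -2521/141744168 ≈ -1.7786e-5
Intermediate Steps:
R = -21121/24 (R = -880 - 1*1/24 = -880 - 1/24 = -21121/24 ≈ -880.04)
f(D, y) = -1302 + D² (f(D, y) = D² - 1302 = -1302 + D²)
k(A) = -21121/24
(J(612/474) + k(2133))/(3899420 + f(-1417, 1)) = (775 - 21121/24)/(3899420 + (-1302 + (-1417)²)) = -2521/(24*(3899420 + (-1302 + 2007889))) = -2521/(24*(3899420 + 2006587)) = -2521/24/5906007 = -2521/24*1/5906007 = -2521/141744168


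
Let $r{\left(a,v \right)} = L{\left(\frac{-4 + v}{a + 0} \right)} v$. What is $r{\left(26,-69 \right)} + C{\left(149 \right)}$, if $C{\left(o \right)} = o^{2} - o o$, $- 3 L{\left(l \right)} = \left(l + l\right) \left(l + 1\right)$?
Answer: $\frac{78913}{338} \approx 233.47$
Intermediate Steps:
$L{\left(l \right)} = - \frac{2 l \left(1 + l\right)}{3}$ ($L{\left(l \right)} = - \frac{\left(l + l\right) \left(l + 1\right)}{3} = - \frac{2 l \left(1 + l\right)}{3}$)
$r{\left(a,v \right)} = - \frac{2 v \left(1 + \frac{-4 + v}{a}\right) \left(-4 + v\right)}{3 a}$ ($r{\left(a,v \right)} = - \frac{2 \frac{-4 + v}{a + 0} \left(1 + \frac{-4 + v}{a + 0}\right)}{3} v = - \frac{2 \frac{-4 + v}{a} \left(1 + \frac{-4 + v}{a}\right)}{3} v = - \frac{2 \left(1 + \frac{-4 + v}{a}\right) \left(-4 + v\right)}{3 a} v = - \frac{2 v \left(1 + \frac{-4 + v}{a}\right) \left(-4 + v\right)}{3 a}$)
$C{\left(o \right)} = 0$ ($C{\left(o \right)} = o^{2} - o^{2} = 0$)
$r{\left(26,-69 \right)} + C{\left(149 \right)} = \left(- \frac{2}{3}\right) \left(-69\right) \frac{1}{676} \left(-4 - 69\right) \left(-4 + 26 - 69\right) + 0 = \left(- \frac{2}{3}\right) \left(-69\right) \frac{1}{676} \left(-73\right) \left(-47\right) + 0 = \frac{78913}{338} + 0 = \frac{78913}{338}$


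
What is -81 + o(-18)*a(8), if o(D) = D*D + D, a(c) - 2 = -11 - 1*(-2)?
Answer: -2223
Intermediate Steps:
a(c) = -7 (a(c) = 2 + (-11 - 1*(-2)) = 2 + (-11 + 2) = 2 - 9 = -7)
o(D) = D + D² (o(D) = D² + D = D + D²)
-81 + o(-18)*a(8) = -81 - 18*(1 - 18)*(-7) = -81 - 18*(-17)*(-7) = -81 + 306*(-7) = -81 - 2142 = -2223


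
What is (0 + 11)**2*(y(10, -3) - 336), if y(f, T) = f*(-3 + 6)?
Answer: -37026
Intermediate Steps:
y(f, T) = 3*f (y(f, T) = f*3 = 3*f)
(0 + 11)**2*(y(10, -3) - 336) = (0 + 11)**2*(3*10 - 336) = 11**2*(30 - 336) = 121*(-306) = -37026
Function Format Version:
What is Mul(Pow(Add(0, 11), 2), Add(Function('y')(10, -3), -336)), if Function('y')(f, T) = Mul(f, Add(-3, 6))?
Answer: -37026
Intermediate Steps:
Function('y')(f, T) = Mul(3, f) (Function('y')(f, T) = Mul(f, 3) = Mul(3, f))
Mul(Pow(Add(0, 11), 2), Add(Function('y')(10, -3), -336)) = Mul(Pow(Add(0, 11), 2), Add(Mul(3, 10), -336)) = Mul(Pow(11, 2), Add(30, -336)) = Mul(121, -306) = -37026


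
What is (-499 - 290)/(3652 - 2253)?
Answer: -789/1399 ≈ -0.56397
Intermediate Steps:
(-499 - 290)/(3652 - 2253) = -789/1399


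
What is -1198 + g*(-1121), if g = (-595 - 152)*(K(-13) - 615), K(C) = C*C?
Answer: -373475800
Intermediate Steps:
K(C) = C²
g = 333162 (g = (-595 - 152)*((-13)² - 615) = -747*(169 - 615) = -747*(-446) = 333162)
-1198 + g*(-1121) = -1198 + 333162*(-1121) = -1198 - 373474602 = -373475800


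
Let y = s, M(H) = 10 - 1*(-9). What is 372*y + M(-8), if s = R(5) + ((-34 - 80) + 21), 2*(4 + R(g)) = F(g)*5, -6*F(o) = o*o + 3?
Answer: -40405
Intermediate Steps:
F(o) = -1/2 - o**2/6 (F(o) = -(o*o + 3)/6 = -(o**2 + 3)/6 = -(3 + o**2)/6 = -1/2 - o**2/6)
M(H) = 19 (M(H) = 10 + 9 = 19)
R(g) = -21/4 - 5*g**2/12 (R(g) = -4 + ((-1/2 - g**2/6)*5)/2 = -4 + (-5/2 - 5*g**2/6)/2 = -4 + (-5/4 - 5*g**2/12) = -21/4 - 5*g**2/12)
s = -326/3 (s = (-21/4 - 5/12*5**2) + ((-34 - 80) + 21) = (-21/4 - 5/12*25) + (-114 + 21) = (-21/4 - 125/12) - 93 = -47/3 - 93 = -326/3 ≈ -108.67)
y = -326/3 ≈ -108.67
372*y + M(-8) = 372*(-326/3) + 19 = -40424 + 19 = -40405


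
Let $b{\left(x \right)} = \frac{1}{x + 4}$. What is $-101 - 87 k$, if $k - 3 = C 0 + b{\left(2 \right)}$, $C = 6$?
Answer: $- \frac{753}{2} \approx -376.5$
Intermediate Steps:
$b{\left(x \right)} = \frac{1}{4 + x}$
$k = \frac{19}{6}$ ($k = 3 + \left(6 \cdot 0 + \frac{1}{4 + 2}\right) = 3 + \left(0 + \frac{1}{6}\right) = 3 + \frac{1}{6} = \frac{19}{6} \approx 3.1667$)
$-101 - 87 k = -101 - \frac{551}{2} = - \frac{753}{2}$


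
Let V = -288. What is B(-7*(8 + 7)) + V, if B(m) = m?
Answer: -393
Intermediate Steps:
B(-7*(8 + 7)) + V = -7*(8 + 7) - 288 = -7*15 - 288 = -105 - 288 = -393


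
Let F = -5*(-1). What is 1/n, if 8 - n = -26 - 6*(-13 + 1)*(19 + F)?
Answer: -1/1694 ≈ -0.00059032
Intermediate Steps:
F = 5
n = -1694 (n = 8 - (-26 - 6*(-13 + 1)*(19 + 5)) = 8 - (-26 - (-72)*24) = 8 - (-26 - 6*(-288)) = 8 - (-26 + 1728) = 8 - 1*1702 = 8 - 1702 = -1694)
1/n = 1/(-1694) = -1/1694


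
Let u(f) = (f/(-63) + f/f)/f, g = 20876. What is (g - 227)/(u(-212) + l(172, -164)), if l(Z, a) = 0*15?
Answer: -275788044/275 ≈ -1.0029e+6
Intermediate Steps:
l(Z, a) = 0
u(f) = (1 - f/63)/f (u(f) = (f*(-1/63) + 1)/f = (-f/63 + 1)/f = (1 - f/63)/f)
(g - 227)/(u(-212) + l(172, -164)) = (20876 - 227)/((1/63)*(63 - 1*(-212))/(-212) + 0) = 20649/((1/63)*(-1/212)*(63 + 212) + 0) = 20649/((1/63)*(-1/212)*275 + 0) = 20649/(-275/13356 + 0) = 20649/(-275/13356) = 20649*(-13356/275) = -275788044/275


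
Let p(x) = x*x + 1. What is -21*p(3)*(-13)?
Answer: 2730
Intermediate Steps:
p(x) = 1 + x**2 (p(x) = x**2 + 1 = 1 + x**2)
-21*p(3)*(-13) = -21*(1 + 3**2)*(-13) = -21*(1 + 9)*(-13) = -21*10*(-13) = -210*(-13) = 2730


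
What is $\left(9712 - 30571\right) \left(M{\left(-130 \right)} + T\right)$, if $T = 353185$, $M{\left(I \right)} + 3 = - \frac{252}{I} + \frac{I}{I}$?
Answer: $- \frac{478860501039}{65} \approx -7.3671 \cdot 10^{9}$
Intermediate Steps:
$M{\left(I \right)} = -2 - \frac{252}{I}$ ($M{\left(I \right)} = -3 - \left(\frac{252}{I} - \frac{I}{I}\right) = -3 + \left(- \frac{252}{I} + 1\right) = -3 + \left(1 - \frac{252}{I}\right) = -2 - \frac{252}{I}$)
$\left(9712 - 30571\right) \left(M{\left(-130 \right)} + T\right) = \left(9712 - 30571\right) \left(\left(-2 - \frac{252}{-130}\right) + 353185\right) = - 20859 \left(\left(-2 - - \frac{126}{65}\right) + 353185\right) = - 20859 \left(\left(-2 + \frac{126}{65}\right) + 353185\right) = - 20859 \left(- \frac{4}{65} + 353185\right) = \left(-20859\right) \frac{22957021}{65} = - \frac{478860501039}{65}$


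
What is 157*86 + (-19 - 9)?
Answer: 13474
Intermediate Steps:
157*86 + (-19 - 9) = 13502 - 28 = 13474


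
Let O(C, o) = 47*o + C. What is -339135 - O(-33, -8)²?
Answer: -506416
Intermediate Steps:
O(C, o) = C + 47*o
-339135 - O(-33, -8)² = -339135 - (-33 + 47*(-8))² = -339135 - (-33 - 376)² = -339135 - 1*(-409)² = -339135 - 1*167281 = -339135 - 167281 = -506416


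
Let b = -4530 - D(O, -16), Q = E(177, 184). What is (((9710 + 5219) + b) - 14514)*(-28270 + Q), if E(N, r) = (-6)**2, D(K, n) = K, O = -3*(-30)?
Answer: 118723970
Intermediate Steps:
O = 90
E(N, r) = 36
Q = 36
b = -4620 (b = -4530 - 1*90 = -4530 - 90 = -4620)
(((9710 + 5219) + b) - 14514)*(-28270 + Q) = (((9710 + 5219) - 4620) - 14514)*(-28270 + 36) = ((14929 - 4620) - 14514)*(-28234) = (10309 - 14514)*(-28234) = -4205*(-28234) = 118723970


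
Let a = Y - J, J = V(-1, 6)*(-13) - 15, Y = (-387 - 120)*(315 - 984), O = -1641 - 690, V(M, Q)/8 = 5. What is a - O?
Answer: 342049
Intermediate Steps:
V(M, Q) = 40 (V(M, Q) = 8*5 = 40)
O = -2331
Y = 339183 (Y = -507*(-669) = 339183)
J = -535 (J = 40*(-13) - 15 = -520 - 15 = -535)
a = 339718 (a = 339183 - 1*(-535) = 339183 + 535 = 339718)
a - O = 339718 - 1*(-2331) = 339718 + 2331 = 342049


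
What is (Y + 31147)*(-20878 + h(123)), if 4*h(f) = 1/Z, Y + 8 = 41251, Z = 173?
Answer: -522929977125/346 ≈ -1.5114e+9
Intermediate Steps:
Y = 41243 (Y = -8 + 41251 = 41243)
h(f) = 1/692 (h(f) = (1/4)/173 = (1/4)*(1/173) = 1/692)
(Y + 31147)*(-20878 + h(123)) = (41243 + 31147)*(-20878 + 1/692) = 72390*(-14447575/692) = -522929977125/346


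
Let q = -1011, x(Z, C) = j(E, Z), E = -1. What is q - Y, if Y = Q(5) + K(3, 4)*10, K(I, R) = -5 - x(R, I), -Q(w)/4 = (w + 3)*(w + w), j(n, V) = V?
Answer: -601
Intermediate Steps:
x(Z, C) = Z
Q(w) = -8*w*(3 + w) (Q(w) = -4*(w + 3)*(w + w) = -4*(3 + w)*2*w = -8*w*(3 + w))
K(I, R) = -5 - R
Y = -410 (Y = -8*5*(3 + 5) + (-5 - 1*4)*10 = -8*5*8 + (-5 - 4)*10 = -320 - 9*10 = -320 - 90 = -410)
q - Y = -1011 - 1*(-410) = -1011 + 410 = -601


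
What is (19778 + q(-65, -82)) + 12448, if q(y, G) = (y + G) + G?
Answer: 31997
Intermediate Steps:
q(y, G) = y + 2*G (q(y, G) = (G + y) + G = y + 2*G)
(19778 + q(-65, -82)) + 12448 = (19778 + (-65 + 2*(-82))) + 12448 = (19778 + (-65 - 164)) + 12448 = (19778 - 229) + 12448 = 19549 + 12448 = 31997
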